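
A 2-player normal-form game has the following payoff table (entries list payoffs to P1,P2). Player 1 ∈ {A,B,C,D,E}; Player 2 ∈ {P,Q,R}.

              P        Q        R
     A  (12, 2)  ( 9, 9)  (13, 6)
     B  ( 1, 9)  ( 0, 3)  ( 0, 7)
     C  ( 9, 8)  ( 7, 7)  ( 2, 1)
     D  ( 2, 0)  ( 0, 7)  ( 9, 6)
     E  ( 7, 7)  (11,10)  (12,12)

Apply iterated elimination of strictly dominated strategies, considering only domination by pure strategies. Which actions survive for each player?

IESDS → P1:{A,E} P2:{Q,R}

P1 drop B (A beats it: P:12>1 Q:9>0 R:13>0)
P1 drop C (A beats it: P:12>9 Q:9>7 R:13>2)
P1 drop D (A beats it: P:12>2 Q:9>0 R:13>9)
P2 drop P (Q beats it: A:9>2 E:10>7)
P1→{A,E} P2→{Q,R}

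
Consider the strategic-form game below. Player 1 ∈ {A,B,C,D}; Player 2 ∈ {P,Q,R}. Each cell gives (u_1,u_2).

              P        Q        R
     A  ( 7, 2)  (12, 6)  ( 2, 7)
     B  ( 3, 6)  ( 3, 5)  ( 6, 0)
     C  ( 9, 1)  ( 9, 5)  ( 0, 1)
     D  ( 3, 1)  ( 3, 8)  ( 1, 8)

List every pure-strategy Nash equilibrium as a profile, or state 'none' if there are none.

(A,P): not NE [P1→C gives 9>7; P2→R gives 7>2]
(A,Q): not NE [P2→R gives 7>6]
(A,R): not NE [P1→B gives 6>2]
(B,P): not NE [P1→C gives 9>3]
(B,Q): not NE [P1→A gives 12>3; P2→P gives 6>5]
(B,R): not NE [P2→P gives 6>0]
(C,P): not NE [P2→Q gives 5>1]
(C,Q): not NE [P1→A gives 12>9]
(C,R): not NE [P1→B gives 6>0; P2→Q gives 5>1]
(D,P): not NE [P1→C gives 9>3; P2→R gives 8>1]
(D,Q): not NE [P1→A gives 12>3]
(D,R): not NE [P1→B gives 6>1]

PSNE: ∅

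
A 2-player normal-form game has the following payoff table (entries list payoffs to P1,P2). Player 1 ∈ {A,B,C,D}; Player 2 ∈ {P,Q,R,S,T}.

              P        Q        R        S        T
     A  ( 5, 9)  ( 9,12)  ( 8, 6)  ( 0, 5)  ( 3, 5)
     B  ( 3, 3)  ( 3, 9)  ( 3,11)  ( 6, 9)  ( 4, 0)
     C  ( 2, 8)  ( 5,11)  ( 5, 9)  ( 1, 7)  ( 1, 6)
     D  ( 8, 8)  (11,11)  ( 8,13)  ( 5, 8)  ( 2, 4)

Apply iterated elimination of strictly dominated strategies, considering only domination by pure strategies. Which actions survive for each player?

P1 drop C (D beats it: P:8>2 Q:11>5 R:8>5 S:5>1 T:2>1)
P2 drop P (Q beats it: A:12>9 B:9>3 D:11>8)
P2 drop S (R beats it: A:6>5 B:11>9 D:13>8)
P2 drop T (Q beats it: A:12>5 B:9>0 D:11>4)
P1 drop B (A beats it: Q:9>3 R:8>3)
P1→{A,D} P2→{Q,R}

Survivors P1:{A,D} P2:{Q,R}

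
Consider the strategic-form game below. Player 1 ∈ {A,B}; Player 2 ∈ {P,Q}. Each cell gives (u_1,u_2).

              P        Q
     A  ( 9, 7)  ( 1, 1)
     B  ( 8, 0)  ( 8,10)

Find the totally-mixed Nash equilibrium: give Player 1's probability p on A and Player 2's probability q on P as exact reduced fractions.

P1 indiff ⇒ q·9+(1-q)·1 = q·8+(1-q)·8 ⇒ q(1) = (1-q)(7) ⇒ q = 7/8
P2 indiff ⇒ p·7+(1-p)·0 = p·1+(1-p)·10 ⇒ p(6) = (1-p)(10) ⇒ p = 5/8

P1 mixes 5/8 on A; P2 mixes 7/8 on P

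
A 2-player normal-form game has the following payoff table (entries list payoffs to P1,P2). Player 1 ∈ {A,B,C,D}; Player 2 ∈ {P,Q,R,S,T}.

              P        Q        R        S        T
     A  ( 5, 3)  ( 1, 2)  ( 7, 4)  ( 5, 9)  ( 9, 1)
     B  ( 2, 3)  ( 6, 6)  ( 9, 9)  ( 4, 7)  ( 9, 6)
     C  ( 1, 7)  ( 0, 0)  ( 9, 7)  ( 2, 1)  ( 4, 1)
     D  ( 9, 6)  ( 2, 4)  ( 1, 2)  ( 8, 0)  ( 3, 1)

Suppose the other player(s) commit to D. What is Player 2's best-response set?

u_2(P vs D) = 6
u_2(Q vs D) = 4
u_2(R vs D) = 2
u_2(S vs D) = 0
u_2(T vs D) = 1
max payoff 6 at {P}

P2 best: {P}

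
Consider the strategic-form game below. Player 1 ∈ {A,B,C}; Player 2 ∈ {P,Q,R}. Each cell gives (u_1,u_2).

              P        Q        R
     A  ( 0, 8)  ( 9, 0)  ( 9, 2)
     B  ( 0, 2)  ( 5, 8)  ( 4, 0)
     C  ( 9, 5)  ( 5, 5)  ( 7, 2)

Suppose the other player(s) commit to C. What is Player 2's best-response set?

u_2(P vs C) = 5
u_2(Q vs C) = 5
u_2(R vs C) = 2
max payoff 5 at {P,Q}

argmax u_2 = {P,Q}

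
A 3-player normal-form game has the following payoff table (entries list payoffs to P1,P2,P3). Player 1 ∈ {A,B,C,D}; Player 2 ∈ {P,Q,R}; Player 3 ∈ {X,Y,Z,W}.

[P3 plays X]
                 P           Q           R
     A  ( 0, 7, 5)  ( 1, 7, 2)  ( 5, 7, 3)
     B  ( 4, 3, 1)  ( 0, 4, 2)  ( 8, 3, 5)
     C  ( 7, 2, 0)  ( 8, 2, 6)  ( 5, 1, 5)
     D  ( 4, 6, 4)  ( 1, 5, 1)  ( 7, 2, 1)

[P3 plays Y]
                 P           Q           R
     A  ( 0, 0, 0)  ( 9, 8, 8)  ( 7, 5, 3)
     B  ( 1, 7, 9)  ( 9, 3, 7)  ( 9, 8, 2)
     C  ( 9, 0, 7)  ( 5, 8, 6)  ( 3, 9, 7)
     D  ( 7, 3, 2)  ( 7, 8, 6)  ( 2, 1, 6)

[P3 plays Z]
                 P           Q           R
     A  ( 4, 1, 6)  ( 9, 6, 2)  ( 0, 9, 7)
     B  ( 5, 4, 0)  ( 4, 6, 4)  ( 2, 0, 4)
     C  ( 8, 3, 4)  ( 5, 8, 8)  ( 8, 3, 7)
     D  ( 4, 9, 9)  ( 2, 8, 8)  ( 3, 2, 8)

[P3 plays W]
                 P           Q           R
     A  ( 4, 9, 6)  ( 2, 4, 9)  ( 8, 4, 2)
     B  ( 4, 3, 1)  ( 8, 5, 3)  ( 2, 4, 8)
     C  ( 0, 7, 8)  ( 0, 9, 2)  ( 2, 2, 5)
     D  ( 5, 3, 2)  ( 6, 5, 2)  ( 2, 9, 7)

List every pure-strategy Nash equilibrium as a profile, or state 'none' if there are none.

Equilibria: none

(A,P,X): not NE [P1→C gives 7>0; P3→W gives 6>5]
(A,P,Y): not NE [P1→C gives 9>0; P2→Q gives 8>0; P3→W gives 6>0]
(A,P,Z): not NE [P1→C gives 8>4; P2→R gives 9>1]
(A,P,W): not NE [P1→D gives 5>4]
(A,Q,X): not NE [P1→C gives 8>1; P3→W gives 9>2]
(A,Q,Y): not NE [P3→W gives 9>8]
(A,Q,Z): not NE [P2→R gives 9>6; P3→W gives 9>2]
(A,Q,W): not NE [P1→B gives 8>2; P2→P gives 9>4]
(A,R,X): not NE [P1→B gives 8>5; P3→Z gives 7>3]
(A,R,Y): not NE [P1→B gives 9>7; P2→Q gives 8>5; P3→Z gives 7>3]
(A,R,Z): not NE [P1→C gives 8>0]
(A,R,W): not NE [P2→P gives 9>4; P3→Z gives 7>2]
(B,P,X): not NE [P1→C gives 7>4; P2→Q gives 4>3; P3→Y gives 9>1]
(B,P,Y): not NE [P1→C gives 9>1; P2→R gives 8>7]
(B,P,Z): not NE [P1→C gives 8>5; P2→Q gives 6>4; P3→Y gives 9>0]
(B,P,W): not NE [P1→D gives 5>4; P2→Q gives 5>3; P3→Y gives 9>1]
(B,Q,X): not NE [P1→C gives 8>0; P3→Y gives 7>2]
(B,Q,Y): not NE [P2→R gives 8>3]
(B,Q,Z): not NE [P1→A gives 9>4; P3→Y gives 7>4]
(B,Q,W): not NE [P3→Y gives 7>3]
(B,R,X): not NE [P2→Q gives 4>3; P3→W gives 8>5]
(B,R,Y): not NE [P3→W gives 8>2]
(B,R,Z): not NE [P1→C gives 8>2; P2→Q gives 6>0; P3→W gives 8>4]
(B,R,W): not NE [P1→A gives 8>2; P2→Q gives 5>4]
(C,P,X): not NE [P3→W gives 8>0]
(C,P,Y): not NE [P2→R gives 9>0; P3→W gives 8>7]
(C,P,Z): not NE [P2→Q gives 8>3; P3→W gives 8>4]
(C,P,W): not NE [P1→D gives 5>0; P2→Q gives 9>7]
(C,Q,X): not NE [P3→Z gives 8>6]
(C,Q,Y): not NE [P1→B gives 9>5; P2→R gives 9>8; P3→Z gives 8>6]
(C,Q,Z): not NE [P1→A gives 9>5]
(C,Q,W): not NE [P1→B gives 8>0; P3→Z gives 8>2]
(C,R,X): not NE [P1→B gives 8>5; P2→Q gives 2>1; P3→Z gives 7>5]
(C,R,Y): not NE [P1→B gives 9>3]
(C,R,Z): not NE [P2→Q gives 8>3]
(C,R,W): not NE [P1→A gives 8>2; P2→Q gives 9>2; P3→Z gives 7>5]
(D,P,X): not NE [P1→C gives 7>4; P3→Z gives 9>4]
(D,P,Y): not NE [P1→C gives 9>7; P2→Q gives 8>3; P3→Z gives 9>2]
(D,P,Z): not NE [P1→C gives 8>4]
(D,P,W): not NE [P2→R gives 9>3; P3→Z gives 9>2]
(D,Q,X): not NE [P1→C gives 8>1; P2→P gives 6>5; P3→Z gives 8>1]
(D,Q,Y): not NE [P1→B gives 9>7; P3→Z gives 8>6]
(D,Q,Z): not NE [P1→A gives 9>2; P2→P gives 9>8]
(D,Q,W): not NE [P1→B gives 8>6; P2→R gives 9>5; P3→Z gives 8>2]
(D,R,X): not NE [P1→B gives 8>7; P2→P gives 6>2; P3→Z gives 8>1]
(D,R,Y): not NE [P1→B gives 9>2; P2→Q gives 8>1; P3→Z gives 8>6]
(D,R,Z): not NE [P1→C gives 8>3; P2→P gives 9>2]
(D,R,W): not NE [P1→A gives 8>2; P3→Z gives 8>7]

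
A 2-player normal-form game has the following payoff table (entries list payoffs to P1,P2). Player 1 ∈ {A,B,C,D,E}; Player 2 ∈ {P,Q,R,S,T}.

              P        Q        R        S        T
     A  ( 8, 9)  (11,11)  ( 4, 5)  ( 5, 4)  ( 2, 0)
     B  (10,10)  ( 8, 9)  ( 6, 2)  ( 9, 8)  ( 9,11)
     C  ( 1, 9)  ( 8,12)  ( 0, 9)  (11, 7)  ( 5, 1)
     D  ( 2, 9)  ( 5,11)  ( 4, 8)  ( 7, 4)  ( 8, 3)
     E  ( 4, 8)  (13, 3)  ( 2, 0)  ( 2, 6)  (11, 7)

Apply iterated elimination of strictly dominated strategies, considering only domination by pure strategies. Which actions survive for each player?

P1 drop D (B beats it: P:10>2 Q:8>5 R:6>4 S:9>7 T:9>8)
P2 drop R (Q beats it: A:11>5 B:9>2 C:12>9 E:3>0)
P2 drop S (P beats it: A:9>4 B:10>8 C:9>7 E:8>6)
P1 drop C (E beats it: P:4>1 Q:13>8 T:11>5)
P1→{A,B,E} P2→{P,Q,T}

IESDS → P1:{A,B,E} P2:{P,Q,T}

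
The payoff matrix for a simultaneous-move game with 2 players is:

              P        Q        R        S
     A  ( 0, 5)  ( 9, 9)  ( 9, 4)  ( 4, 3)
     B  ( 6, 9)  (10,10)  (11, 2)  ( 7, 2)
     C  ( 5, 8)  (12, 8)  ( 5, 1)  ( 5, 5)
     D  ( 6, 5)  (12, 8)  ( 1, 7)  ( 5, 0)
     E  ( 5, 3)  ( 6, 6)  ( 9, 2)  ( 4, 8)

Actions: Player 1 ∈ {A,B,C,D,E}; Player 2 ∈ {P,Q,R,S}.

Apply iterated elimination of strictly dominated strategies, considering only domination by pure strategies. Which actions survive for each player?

Survivors P1:{B,C,D} P2:{P,Q}

P1 drop A (B beats it: P:6>0 Q:10>9 R:11>9 S:7>4)
P1 drop E (B beats it: P:6>5 Q:10>6 R:11>9 S:7>4)
P2 drop R (Q beats it: B:10>2 C:8>1 D:8>7)
P2 drop S (P beats it: B:9>2 C:8>5 D:5>0)
P1→{B,C,D} P2→{P,Q}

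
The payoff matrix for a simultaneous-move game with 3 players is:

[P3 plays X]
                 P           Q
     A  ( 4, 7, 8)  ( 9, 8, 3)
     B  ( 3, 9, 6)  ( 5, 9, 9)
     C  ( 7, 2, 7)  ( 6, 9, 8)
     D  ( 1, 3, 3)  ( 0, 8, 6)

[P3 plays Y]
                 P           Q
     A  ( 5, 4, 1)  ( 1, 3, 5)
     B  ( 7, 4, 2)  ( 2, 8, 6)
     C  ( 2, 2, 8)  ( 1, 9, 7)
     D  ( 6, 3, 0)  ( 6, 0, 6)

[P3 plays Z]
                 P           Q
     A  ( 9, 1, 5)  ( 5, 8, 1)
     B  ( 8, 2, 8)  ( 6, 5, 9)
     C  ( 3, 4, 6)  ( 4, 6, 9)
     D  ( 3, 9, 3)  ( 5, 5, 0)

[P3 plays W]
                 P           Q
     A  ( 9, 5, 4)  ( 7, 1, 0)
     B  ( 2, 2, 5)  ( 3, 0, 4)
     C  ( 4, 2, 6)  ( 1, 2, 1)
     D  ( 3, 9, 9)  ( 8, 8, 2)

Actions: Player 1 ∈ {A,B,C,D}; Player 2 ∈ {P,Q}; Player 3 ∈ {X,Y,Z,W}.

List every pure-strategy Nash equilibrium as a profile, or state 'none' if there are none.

Nash profiles: (B,Q,Z)

(A,P,X): not NE [P1→C gives 7>4; P2→Q gives 8>7]
(A,P,Y): not NE [P1→B gives 7>5; P3→X gives 8>1]
(A,P,Z): not NE [P2→Q gives 8>1; P3→X gives 8>5]
(A,P,W): not NE [P3→X gives 8>4]
(A,Q,X): not NE [P3→Y gives 5>3]
(A,Q,Y): not NE [P1→D gives 6>1; P2→P gives 4>3]
(A,Q,Z): not NE [P1→B gives 6>5; P3→Y gives 5>1]
(A,Q,W): not NE [P1→D gives 8>7; P2→P gives 5>1; P3→Y gives 5>0]
(B,P,X): not NE [P1→C gives 7>3; P3→Z gives 8>6]
(B,P,Y): not NE [P2→Q gives 8>4; P3→Z gives 8>2]
(B,P,Z): not NE [P1→A gives 9>8; P2→Q gives 5>2]
(B,P,W): not NE [P1→A gives 9>2; P3→Z gives 8>5]
(B,Q,X): not NE [P1→A gives 9>5]
(B,Q,Y): not NE [P1→D gives 6>2; P3→Z gives 9>6]
(B,Q,Z): NE
(B,Q,W): not NE [P1→D gives 8>3; P2→P gives 2>0; P3→Z gives 9>4]
(C,P,X): not NE [P2→Q gives 9>2; P3→Y gives 8>7]
(C,P,Y): not NE [P1→B gives 7>2; P2→Q gives 9>2]
(C,P,Z): not NE [P1→A gives 9>3; P2→Q gives 6>4; P3→Y gives 8>6]
(C,P,W): not NE [P1→A gives 9>4; P3→Y gives 8>6]
(C,Q,X): not NE [P1→A gives 9>6; P3→Z gives 9>8]
(C,Q,Y): not NE [P1→D gives 6>1; P3→Z gives 9>7]
(C,Q,Z): not NE [P1→B gives 6>4]
(C,Q,W): not NE [P1→D gives 8>1; P3→Z gives 9>1]
(D,P,X): not NE [P1→C gives 7>1; P2→Q gives 8>3; P3→W gives 9>3]
(D,P,Y): not NE [P1→B gives 7>6; P3→W gives 9>0]
(D,P,Z): not NE [P1→A gives 9>3; P3→W gives 9>3]
(D,P,W): not NE [P1→A gives 9>3]
(D,Q,X): not NE [P1→A gives 9>0]
(D,Q,Y): not NE [P2→P gives 3>0]
(D,Q,Z): not NE [P1→B gives 6>5; P2→P gives 9>5; P3→Y gives 6>0]
(D,Q,W): not NE [P2→P gives 9>8; P3→Y gives 6>2]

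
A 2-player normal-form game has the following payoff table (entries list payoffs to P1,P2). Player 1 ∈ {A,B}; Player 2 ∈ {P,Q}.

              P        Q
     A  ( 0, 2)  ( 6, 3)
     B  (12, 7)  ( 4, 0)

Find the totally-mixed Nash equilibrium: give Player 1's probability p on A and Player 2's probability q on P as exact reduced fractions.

P1 indiff ⇒ q·0+(1-q)·6 = q·12+(1-q)·4 ⇒ q(-12) = (1-q)(-2) ⇒ q = 1/7
P2 indiff ⇒ p·2+(1-p)·7 = p·3+(1-p)·0 ⇒ p(-1) = (1-p)(-7) ⇒ p = 7/8

P1 mixes 7/8 on A; P2 mixes 1/7 on P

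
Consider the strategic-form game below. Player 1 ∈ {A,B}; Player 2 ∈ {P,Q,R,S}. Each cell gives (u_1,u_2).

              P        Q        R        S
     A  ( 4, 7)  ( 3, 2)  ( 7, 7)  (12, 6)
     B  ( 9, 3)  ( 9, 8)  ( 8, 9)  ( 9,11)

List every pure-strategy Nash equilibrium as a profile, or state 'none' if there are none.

PSNE: ∅

(A,P): not NE [P1→B gives 9>4]
(A,Q): not NE [P1→B gives 9>3; P2→R gives 7>2]
(A,R): not NE [P1→B gives 8>7]
(A,S): not NE [P2→R gives 7>6]
(B,P): not NE [P2→S gives 11>3]
(B,Q): not NE [P2→S gives 11>8]
(B,R): not NE [P2→S gives 11>9]
(B,S): not NE [P1→A gives 12>9]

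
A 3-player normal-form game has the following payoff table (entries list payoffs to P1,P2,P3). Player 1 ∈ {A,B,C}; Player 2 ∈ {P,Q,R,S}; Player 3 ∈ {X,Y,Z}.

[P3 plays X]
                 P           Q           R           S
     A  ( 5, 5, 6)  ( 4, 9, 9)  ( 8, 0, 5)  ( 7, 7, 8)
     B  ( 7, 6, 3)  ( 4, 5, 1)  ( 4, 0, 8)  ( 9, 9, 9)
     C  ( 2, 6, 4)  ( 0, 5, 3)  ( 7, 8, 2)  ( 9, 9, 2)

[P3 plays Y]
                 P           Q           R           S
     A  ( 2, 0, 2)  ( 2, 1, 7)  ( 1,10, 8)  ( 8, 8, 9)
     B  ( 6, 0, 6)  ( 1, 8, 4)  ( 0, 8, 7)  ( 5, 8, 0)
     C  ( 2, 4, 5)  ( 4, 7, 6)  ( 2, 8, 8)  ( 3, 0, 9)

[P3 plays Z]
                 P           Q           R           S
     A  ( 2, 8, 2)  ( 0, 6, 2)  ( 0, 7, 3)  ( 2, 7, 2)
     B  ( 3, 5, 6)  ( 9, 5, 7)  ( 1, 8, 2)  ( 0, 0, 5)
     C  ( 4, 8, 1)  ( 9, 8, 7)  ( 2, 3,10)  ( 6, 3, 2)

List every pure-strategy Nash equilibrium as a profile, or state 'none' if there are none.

(A,P,X): not NE [P1→B gives 7>5; P2→Q gives 9>5]
(A,P,Y): not NE [P1→B gives 6>2; P2→R gives 10>0; P3→X gives 6>2]
(A,P,Z): not NE [P1→C gives 4>2; P3→X gives 6>2]
(A,Q,X): NE
(A,Q,Y): not NE [P1→C gives 4>2; P2→R gives 10>1; P3→X gives 9>7]
(A,Q,Z): not NE [P1→C gives 9>0; P2→P gives 8>6; P3→X gives 9>2]
(A,R,X): not NE [P2→Q gives 9>0; P3→Y gives 8>5]
(A,R,Y): not NE [P1→C gives 2>1]
(A,R,Z): not NE [P1→C gives 2>0; P2→P gives 8>7; P3→Y gives 8>3]
(A,S,X): not NE [P1→C gives 9>7; P2→Q gives 9>7; P3→Y gives 9>8]
(A,S,Y): not NE [P2→R gives 10>8]
(A,S,Z): not NE [P1→C gives 6>2; P2→P gives 8>7; P3→Y gives 9>2]
(B,P,X): not NE [P2→S gives 9>6; P3→Z gives 6>3]
(B,P,Y): not NE [P2→S gives 8>0]
(B,P,Z): not NE [P1→C gives 4>3; P2→R gives 8>5]
(B,Q,X): not NE [P2→S gives 9>5; P3→Z gives 7>1]
(B,Q,Y): not NE [P1→C gives 4>1; P3→Z gives 7>4]
(B,Q,Z): not NE [P2→R gives 8>5]
(B,R,X): not NE [P1→A gives 8>4; P2→S gives 9>0]
(B,R,Y): not NE [P1→C gives 2>0; P3→X gives 8>7]
(B,R,Z): not NE [P1→C gives 2>1; P3→X gives 8>2]
(B,S,X): NE
(B,S,Y): not NE [P1→A gives 8>5; P3→X gives 9>0]
(B,S,Z): not NE [P1→C gives 6>0; P2→R gives 8>0; P3→X gives 9>5]
(C,P,X): not NE [P1→B gives 7>2; P2→S gives 9>6; P3→Y gives 5>4]
(C,P,Y): not NE [P1→B gives 6>2; P2→R gives 8>4]
(C,P,Z): not NE [P3→Y gives 5>1]
(C,Q,X): not NE [P1→B gives 4>0; P2→S gives 9>5; P3→Z gives 7>3]
(C,Q,Y): not NE [P2→R gives 8>7; P3→Z gives 7>6]
(C,Q,Z): NE
(C,R,X): not NE [P1→A gives 8>7; P2→S gives 9>8; P3→Z gives 10>2]
(C,R,Y): not NE [P3→Z gives 10>8]
(C,R,Z): not NE [P2→Q gives 8>3]
(C,S,X): not NE [P3→Y gives 9>2]
(C,S,Y): not NE [P1→A gives 8>3; P2→R gives 8>0]
(C,S,Z): not NE [P2→Q gives 8>3; P3→Y gives 9>2]

NE set: (A,Q,X), (B,S,X), (C,Q,Z)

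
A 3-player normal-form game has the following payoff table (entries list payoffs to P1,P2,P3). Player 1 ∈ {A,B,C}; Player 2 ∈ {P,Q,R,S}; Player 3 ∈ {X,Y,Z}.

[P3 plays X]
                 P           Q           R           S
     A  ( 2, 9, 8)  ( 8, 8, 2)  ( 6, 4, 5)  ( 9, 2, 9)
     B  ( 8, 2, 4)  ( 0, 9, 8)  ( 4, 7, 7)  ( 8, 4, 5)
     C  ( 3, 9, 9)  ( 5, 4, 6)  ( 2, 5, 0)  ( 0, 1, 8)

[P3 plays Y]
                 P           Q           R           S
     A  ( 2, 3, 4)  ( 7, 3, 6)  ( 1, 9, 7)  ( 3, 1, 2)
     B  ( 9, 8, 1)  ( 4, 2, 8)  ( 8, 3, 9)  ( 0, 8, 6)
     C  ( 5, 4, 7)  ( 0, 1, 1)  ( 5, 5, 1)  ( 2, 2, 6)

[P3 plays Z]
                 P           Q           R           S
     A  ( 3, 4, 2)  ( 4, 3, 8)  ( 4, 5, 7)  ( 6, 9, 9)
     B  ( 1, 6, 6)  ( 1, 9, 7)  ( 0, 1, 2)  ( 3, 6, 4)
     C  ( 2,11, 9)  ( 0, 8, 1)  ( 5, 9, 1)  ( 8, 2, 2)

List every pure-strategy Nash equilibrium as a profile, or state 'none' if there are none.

No pure NE.

(A,P,X): not NE [P1→B gives 8>2]
(A,P,Y): not NE [P1→B gives 9>2; P2→R gives 9>3; P3→X gives 8>4]
(A,P,Z): not NE [P2→S gives 9>4; P3→X gives 8>2]
(A,Q,X): not NE [P2→P gives 9>8; P3→Z gives 8>2]
(A,Q,Y): not NE [P2→R gives 9>3; P3→Z gives 8>6]
(A,Q,Z): not NE [P2→S gives 9>3]
(A,R,X): not NE [P2→P gives 9>4; P3→Z gives 7>5]
(A,R,Y): not NE [P1→B gives 8>1]
(A,R,Z): not NE [P1→C gives 5>4; P2→S gives 9>5]
(A,S,X): not NE [P2→P gives 9>2]
(A,S,Y): not NE [P2→R gives 9>1; P3→Z gives 9>2]
(A,S,Z): not NE [P1→C gives 8>6]
(B,P,X): not NE [P2→Q gives 9>2; P3→Z gives 6>4]
(B,P,Y): not NE [P3→Z gives 6>1]
(B,P,Z): not NE [P1→A gives 3>1; P2→Q gives 9>6]
(B,Q,X): not NE [P1→A gives 8>0]
(B,Q,Y): not NE [P1→A gives 7>4; P2→S gives 8>2]
(B,Q,Z): not NE [P1→A gives 4>1; P3→Y gives 8>7]
(B,R,X): not NE [P1→A gives 6>4; P2→Q gives 9>7; P3→Y gives 9>7]
(B,R,Y): not NE [P2→S gives 8>3]
(B,R,Z): not NE [P1→C gives 5>0; P2→Q gives 9>1; P3→Y gives 9>2]
(B,S,X): not NE [P1→A gives 9>8; P2→Q gives 9>4; P3→Y gives 6>5]
(B,S,Y): not NE [P1→A gives 3>0]
(B,S,Z): not NE [P1→C gives 8>3; P2→Q gives 9>6; P3→Y gives 6>4]
(C,P,X): not NE [P1→B gives 8>3]
(C,P,Y): not NE [P1→B gives 9>5; P2→R gives 5>4; P3→Z gives 9>7]
(C,P,Z): not NE [P1→A gives 3>2]
(C,Q,X): not NE [P1→A gives 8>5; P2→P gives 9>4]
(C,Q,Y): not NE [P1→A gives 7>0; P2→R gives 5>1; P3→X gives 6>1]
(C,Q,Z): not NE [P1→A gives 4>0; P2→P gives 11>8; P3→X gives 6>1]
(C,R,X): not NE [P1→A gives 6>2; P2→P gives 9>5; P3→Z gives 1>0]
(C,R,Y): not NE [P1→B gives 8>5]
(C,R,Z): not NE [P2→P gives 11>9]
(C,S,X): not NE [P1→A gives 9>0; P2→P gives 9>1]
(C,S,Y): not NE [P1→A gives 3>2; P2→R gives 5>2; P3→X gives 8>6]
(C,S,Z): not NE [P2→P gives 11>2; P3→X gives 8>2]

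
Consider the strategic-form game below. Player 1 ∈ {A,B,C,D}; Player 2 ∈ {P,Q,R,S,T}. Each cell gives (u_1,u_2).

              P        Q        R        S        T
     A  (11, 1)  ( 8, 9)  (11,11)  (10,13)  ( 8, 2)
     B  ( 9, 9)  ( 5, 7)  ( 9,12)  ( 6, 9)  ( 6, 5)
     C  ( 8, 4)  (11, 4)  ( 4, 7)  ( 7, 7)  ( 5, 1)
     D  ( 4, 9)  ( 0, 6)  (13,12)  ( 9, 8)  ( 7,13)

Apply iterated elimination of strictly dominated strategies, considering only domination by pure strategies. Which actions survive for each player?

Remaining: P1:{A,D} P2:{R,S,T}

P1 drop B (A beats it: P:11>9 Q:8>5 R:11>9 S:10>6 T:8>6)
P2 drop P (R beats it: A:11>1 C:7>4 D:12>9)
P2 drop Q (R beats it: A:11>9 C:7>4 D:12>6)
P1 drop C (A beats it: R:11>4 S:10>7 T:8>5)
P1→{A,D} P2→{R,S,T}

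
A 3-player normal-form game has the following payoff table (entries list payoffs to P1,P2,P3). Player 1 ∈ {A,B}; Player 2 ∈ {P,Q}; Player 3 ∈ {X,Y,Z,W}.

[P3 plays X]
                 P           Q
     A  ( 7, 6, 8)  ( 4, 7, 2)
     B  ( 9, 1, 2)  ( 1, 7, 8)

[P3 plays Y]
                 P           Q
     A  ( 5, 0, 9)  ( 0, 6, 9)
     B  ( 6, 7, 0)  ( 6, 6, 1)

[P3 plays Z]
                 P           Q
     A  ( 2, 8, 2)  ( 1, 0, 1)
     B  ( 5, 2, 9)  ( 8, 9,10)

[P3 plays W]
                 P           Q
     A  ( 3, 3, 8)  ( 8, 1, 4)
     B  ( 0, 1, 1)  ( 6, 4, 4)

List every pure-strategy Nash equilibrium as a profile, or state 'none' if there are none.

(A,P,X): not NE [P1→B gives 9>7; P2→Q gives 7>6; P3→Y gives 9>8]
(A,P,Y): not NE [P1→B gives 6>5; P2→Q gives 6>0]
(A,P,Z): not NE [P1→B gives 5>2; P3→Y gives 9>2]
(A,P,W): not NE [P3→Y gives 9>8]
(A,Q,X): not NE [P3→Y gives 9>2]
(A,Q,Y): not NE [P1→B gives 6>0]
(A,Q,Z): not NE [P1→B gives 8>1; P2→P gives 8>0; P3→Y gives 9>1]
(A,Q,W): not NE [P2→P gives 3>1; P3→Y gives 9>4]
(B,P,X): not NE [P2→Q gives 7>1; P3→Z gives 9>2]
(B,P,Y): not NE [P3→Z gives 9>0]
(B,P,Z): not NE [P2→Q gives 9>2]
(B,P,W): not NE [P1→A gives 3>0; P2→Q gives 4>1; P3→Z gives 9>1]
(B,Q,X): not NE [P1→A gives 4>1; P3→Z gives 10>8]
(B,Q,Y): not NE [P2→P gives 7>6; P3→Z gives 10>1]
(B,Q,Z): NE
(B,Q,W): not NE [P1→A gives 8>6; P3→Z gives 10>4]

NE set: (B,Q,Z)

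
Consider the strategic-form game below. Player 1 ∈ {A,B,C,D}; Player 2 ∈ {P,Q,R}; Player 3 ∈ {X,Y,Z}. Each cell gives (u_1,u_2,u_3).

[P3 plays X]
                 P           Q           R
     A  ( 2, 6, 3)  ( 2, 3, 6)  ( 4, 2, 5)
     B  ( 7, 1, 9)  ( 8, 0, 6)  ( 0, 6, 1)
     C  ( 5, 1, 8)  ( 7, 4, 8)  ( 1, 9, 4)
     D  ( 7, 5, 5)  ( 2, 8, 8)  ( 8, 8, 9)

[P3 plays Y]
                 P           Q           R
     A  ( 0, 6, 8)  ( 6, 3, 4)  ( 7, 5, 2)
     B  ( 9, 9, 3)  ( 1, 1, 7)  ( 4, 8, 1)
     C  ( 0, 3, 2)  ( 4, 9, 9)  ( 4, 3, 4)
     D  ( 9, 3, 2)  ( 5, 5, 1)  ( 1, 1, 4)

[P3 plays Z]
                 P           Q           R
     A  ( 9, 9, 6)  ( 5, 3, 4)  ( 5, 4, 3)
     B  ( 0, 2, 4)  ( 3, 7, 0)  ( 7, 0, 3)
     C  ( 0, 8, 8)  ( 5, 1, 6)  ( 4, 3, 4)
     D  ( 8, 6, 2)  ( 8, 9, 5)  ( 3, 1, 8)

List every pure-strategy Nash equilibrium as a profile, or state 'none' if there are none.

NE set: (D,R,X)

(A,P,X): not NE [P1→D gives 7>2; P3→Y gives 8>3]
(A,P,Y): not NE [P1→D gives 9>0]
(A,P,Z): not NE [P3→Y gives 8>6]
(A,Q,X): not NE [P1→B gives 8>2; P2→P gives 6>3]
(A,Q,Y): not NE [P2→P gives 6>3; P3→X gives 6>4]
(A,Q,Z): not NE [P1→D gives 8>5; P2→P gives 9>3; P3→X gives 6>4]
(A,R,X): not NE [P1→D gives 8>4; P2→P gives 6>2]
(A,R,Y): not NE [P2→P gives 6>5; P3→X gives 5>2]
(A,R,Z): not NE [P1→B gives 7>5; P2→P gives 9>4; P3→X gives 5>3]
(B,P,X): not NE [P2→R gives 6>1]
(B,P,Y): not NE [P3→X gives 9>3]
(B,P,Z): not NE [P1→A gives 9>0; P2→Q gives 7>2; P3→X gives 9>4]
(B,Q,X): not NE [P2→R gives 6>0; P3→Y gives 7>6]
(B,Q,Y): not NE [P1→A gives 6>1; P2→P gives 9>1]
(B,Q,Z): not NE [P1→D gives 8>3; P3→Y gives 7>0]
(B,R,X): not NE [P1→D gives 8>0; P3→Z gives 3>1]
(B,R,Y): not NE [P1→A gives 7>4; P2→P gives 9>8; P3→Z gives 3>1]
(B,R,Z): not NE [P2→Q gives 7>0]
(C,P,X): not NE [P1→D gives 7>5; P2→R gives 9>1]
(C,P,Y): not NE [P1→D gives 9>0; P2→Q gives 9>3; P3→Z gives 8>2]
(C,P,Z): not NE [P1→A gives 9>0]
(C,Q,X): not NE [P1→B gives 8>7; P2→R gives 9>4; P3→Y gives 9>8]
(C,Q,Y): not NE [P1→A gives 6>4]
(C,Q,Z): not NE [P1→D gives 8>5; P2→P gives 8>1; P3→Y gives 9>6]
(C,R,X): not NE [P1→D gives 8>1]
(C,R,Y): not NE [P1→A gives 7>4; P2→Q gives 9>3]
(C,R,Z): not NE [P1→B gives 7>4; P2→P gives 8>3]
(D,P,X): not NE [P2→R gives 8>5]
(D,P,Y): not NE [P2→Q gives 5>3; P3→X gives 5>2]
(D,P,Z): not NE [P1→A gives 9>8; P2→Q gives 9>6; P3→X gives 5>2]
(D,Q,X): not NE [P1→B gives 8>2]
(D,Q,Y): not NE [P1→A gives 6>5; P3→X gives 8>1]
(D,Q,Z): not NE [P3→X gives 8>5]
(D,R,X): NE
(D,R,Y): not NE [P1→A gives 7>1; P2→Q gives 5>1; P3→X gives 9>4]
(D,R,Z): not NE [P1→B gives 7>3; P2→Q gives 9>1; P3→X gives 9>8]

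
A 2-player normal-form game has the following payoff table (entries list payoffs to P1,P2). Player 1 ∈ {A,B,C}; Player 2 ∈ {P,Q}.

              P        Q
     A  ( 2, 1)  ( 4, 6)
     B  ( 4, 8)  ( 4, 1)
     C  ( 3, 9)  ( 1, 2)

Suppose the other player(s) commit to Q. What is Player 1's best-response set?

u_1(A vs Q) = 4
u_1(B vs Q) = 4
u_1(C vs Q) = 1
max payoff 4 at {A,B}

argmax u_1 = {A,B}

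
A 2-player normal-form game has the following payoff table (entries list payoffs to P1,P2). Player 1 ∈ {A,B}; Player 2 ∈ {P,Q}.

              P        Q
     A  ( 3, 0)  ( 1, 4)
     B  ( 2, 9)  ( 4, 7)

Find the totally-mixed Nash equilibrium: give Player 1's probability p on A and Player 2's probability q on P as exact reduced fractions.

P1 indiff ⇒ q·3+(1-q)·1 = q·2+(1-q)·4 ⇒ q(1) = (1-q)(3) ⇒ q = 3/4
P2 indiff ⇒ p·0+(1-p)·9 = p·4+(1-p)·7 ⇒ p(-4) = (1-p)(-2) ⇒ p = 1/3

(p,q) = (1/3, 3/4)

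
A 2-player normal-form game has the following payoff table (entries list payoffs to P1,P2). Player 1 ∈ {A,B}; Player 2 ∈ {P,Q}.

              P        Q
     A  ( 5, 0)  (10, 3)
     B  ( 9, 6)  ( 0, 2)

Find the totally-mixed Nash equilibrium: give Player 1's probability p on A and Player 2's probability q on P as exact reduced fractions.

P1 mixes 4/7 on A; P2 mixes 5/7 on P

P1 indiff ⇒ q·5+(1-q)·10 = q·9+(1-q)·0 ⇒ q(-4) = (1-q)(-10) ⇒ q = 5/7
P2 indiff ⇒ p·0+(1-p)·6 = p·3+(1-p)·2 ⇒ p(-3) = (1-p)(-4) ⇒ p = 4/7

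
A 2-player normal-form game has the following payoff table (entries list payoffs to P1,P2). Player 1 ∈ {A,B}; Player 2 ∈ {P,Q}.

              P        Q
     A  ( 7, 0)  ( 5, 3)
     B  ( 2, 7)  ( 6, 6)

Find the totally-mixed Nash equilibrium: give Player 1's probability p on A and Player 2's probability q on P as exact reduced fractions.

P1 indiff ⇒ q·7+(1-q)·5 = q·2+(1-q)·6 ⇒ q(5) = (1-q)(1) ⇒ q = 1/6
P2 indiff ⇒ p·0+(1-p)·7 = p·3+(1-p)·6 ⇒ p(-3) = (1-p)(-1) ⇒ p = 1/4

(p,q) = (1/4, 1/6)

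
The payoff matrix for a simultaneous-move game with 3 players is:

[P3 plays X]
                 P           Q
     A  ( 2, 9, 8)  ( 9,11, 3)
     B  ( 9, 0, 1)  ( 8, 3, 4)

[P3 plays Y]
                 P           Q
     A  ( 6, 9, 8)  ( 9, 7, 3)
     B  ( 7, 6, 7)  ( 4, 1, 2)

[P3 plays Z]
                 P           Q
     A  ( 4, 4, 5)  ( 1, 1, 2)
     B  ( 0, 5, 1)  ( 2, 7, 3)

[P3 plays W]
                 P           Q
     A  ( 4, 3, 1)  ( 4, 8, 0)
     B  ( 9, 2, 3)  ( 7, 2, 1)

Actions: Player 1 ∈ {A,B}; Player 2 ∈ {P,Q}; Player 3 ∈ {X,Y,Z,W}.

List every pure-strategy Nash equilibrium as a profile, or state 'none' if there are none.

(A,P,X): not NE [P1→B gives 9>2; P2→Q gives 11>9]
(A,P,Y): not NE [P1→B gives 7>6]
(A,P,Z): not NE [P3→Y gives 8>5]
(A,P,W): not NE [P1→B gives 9>4; P2→Q gives 8>3; P3→Y gives 8>1]
(A,Q,X): NE
(A,Q,Y): not NE [P2→P gives 9>7]
(A,Q,Z): not NE [P1→B gives 2>1; P2→P gives 4>1; P3→Y gives 3>2]
(A,Q,W): not NE [P1→B gives 7>4; P3→Y gives 3>0]
(B,P,X): not NE [P2→Q gives 3>0; P3→Y gives 7>1]
(B,P,Y): NE
(B,P,Z): not NE [P1→A gives 4>0; P2→Q gives 7>5; P3→Y gives 7>1]
(B,P,W): not NE [P3→Y gives 7>3]
(B,Q,X): not NE [P1→A gives 9>8]
(B,Q,Y): not NE [P1→A gives 9>4; P2→P gives 6>1; P3→X gives 4>2]
(B,Q,Z): not NE [P3→X gives 4>3]
(B,Q,W): not NE [P3→X gives 4>1]

PSNE = {(A,Q,X), (B,P,Y)}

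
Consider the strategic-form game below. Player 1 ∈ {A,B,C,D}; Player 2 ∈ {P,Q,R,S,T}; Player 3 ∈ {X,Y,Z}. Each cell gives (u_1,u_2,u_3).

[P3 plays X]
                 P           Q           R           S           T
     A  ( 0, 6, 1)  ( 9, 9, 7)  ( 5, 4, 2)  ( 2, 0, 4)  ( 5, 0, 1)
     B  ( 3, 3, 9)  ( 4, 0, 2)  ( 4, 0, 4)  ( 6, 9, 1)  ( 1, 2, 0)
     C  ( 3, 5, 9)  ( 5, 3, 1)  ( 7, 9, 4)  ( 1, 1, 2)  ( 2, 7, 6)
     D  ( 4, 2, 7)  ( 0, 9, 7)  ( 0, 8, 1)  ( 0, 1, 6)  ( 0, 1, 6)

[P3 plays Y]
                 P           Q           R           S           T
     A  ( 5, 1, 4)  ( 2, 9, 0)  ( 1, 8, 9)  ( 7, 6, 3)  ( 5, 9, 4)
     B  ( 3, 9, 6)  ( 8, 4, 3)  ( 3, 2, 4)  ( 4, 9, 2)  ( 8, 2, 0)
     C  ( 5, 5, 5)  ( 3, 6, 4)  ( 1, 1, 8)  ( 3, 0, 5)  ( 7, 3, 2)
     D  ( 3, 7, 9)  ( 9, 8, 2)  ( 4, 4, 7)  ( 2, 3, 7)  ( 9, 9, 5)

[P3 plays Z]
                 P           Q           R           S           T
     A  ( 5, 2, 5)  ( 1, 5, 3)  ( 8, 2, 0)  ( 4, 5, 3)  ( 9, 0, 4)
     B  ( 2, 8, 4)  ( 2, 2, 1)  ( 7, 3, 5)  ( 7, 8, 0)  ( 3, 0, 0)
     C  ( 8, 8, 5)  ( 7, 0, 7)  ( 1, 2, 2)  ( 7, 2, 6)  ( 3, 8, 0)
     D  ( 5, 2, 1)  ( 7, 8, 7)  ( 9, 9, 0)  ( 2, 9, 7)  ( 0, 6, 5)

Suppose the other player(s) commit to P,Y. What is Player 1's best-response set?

u_1(A vs P,Y) = 5
u_1(B vs P,Y) = 3
u_1(C vs P,Y) = 5
u_1(D vs P,Y) = 3
max payoff 5 at {A,C}

argmax u_1 = {A,C}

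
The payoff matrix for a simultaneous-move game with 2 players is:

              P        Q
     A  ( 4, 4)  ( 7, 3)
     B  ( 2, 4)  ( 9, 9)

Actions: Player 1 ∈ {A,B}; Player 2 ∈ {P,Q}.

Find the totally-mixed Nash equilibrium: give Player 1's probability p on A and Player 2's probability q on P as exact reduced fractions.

P1 indiff ⇒ q·4+(1-q)·7 = q·2+(1-q)·9 ⇒ q(2) = (1-q)(2) ⇒ q = 1/2
P2 indiff ⇒ p·4+(1-p)·4 = p·3+(1-p)·9 ⇒ p(1) = (1-p)(5) ⇒ p = 5/6

(p,q) = (5/6, 1/2)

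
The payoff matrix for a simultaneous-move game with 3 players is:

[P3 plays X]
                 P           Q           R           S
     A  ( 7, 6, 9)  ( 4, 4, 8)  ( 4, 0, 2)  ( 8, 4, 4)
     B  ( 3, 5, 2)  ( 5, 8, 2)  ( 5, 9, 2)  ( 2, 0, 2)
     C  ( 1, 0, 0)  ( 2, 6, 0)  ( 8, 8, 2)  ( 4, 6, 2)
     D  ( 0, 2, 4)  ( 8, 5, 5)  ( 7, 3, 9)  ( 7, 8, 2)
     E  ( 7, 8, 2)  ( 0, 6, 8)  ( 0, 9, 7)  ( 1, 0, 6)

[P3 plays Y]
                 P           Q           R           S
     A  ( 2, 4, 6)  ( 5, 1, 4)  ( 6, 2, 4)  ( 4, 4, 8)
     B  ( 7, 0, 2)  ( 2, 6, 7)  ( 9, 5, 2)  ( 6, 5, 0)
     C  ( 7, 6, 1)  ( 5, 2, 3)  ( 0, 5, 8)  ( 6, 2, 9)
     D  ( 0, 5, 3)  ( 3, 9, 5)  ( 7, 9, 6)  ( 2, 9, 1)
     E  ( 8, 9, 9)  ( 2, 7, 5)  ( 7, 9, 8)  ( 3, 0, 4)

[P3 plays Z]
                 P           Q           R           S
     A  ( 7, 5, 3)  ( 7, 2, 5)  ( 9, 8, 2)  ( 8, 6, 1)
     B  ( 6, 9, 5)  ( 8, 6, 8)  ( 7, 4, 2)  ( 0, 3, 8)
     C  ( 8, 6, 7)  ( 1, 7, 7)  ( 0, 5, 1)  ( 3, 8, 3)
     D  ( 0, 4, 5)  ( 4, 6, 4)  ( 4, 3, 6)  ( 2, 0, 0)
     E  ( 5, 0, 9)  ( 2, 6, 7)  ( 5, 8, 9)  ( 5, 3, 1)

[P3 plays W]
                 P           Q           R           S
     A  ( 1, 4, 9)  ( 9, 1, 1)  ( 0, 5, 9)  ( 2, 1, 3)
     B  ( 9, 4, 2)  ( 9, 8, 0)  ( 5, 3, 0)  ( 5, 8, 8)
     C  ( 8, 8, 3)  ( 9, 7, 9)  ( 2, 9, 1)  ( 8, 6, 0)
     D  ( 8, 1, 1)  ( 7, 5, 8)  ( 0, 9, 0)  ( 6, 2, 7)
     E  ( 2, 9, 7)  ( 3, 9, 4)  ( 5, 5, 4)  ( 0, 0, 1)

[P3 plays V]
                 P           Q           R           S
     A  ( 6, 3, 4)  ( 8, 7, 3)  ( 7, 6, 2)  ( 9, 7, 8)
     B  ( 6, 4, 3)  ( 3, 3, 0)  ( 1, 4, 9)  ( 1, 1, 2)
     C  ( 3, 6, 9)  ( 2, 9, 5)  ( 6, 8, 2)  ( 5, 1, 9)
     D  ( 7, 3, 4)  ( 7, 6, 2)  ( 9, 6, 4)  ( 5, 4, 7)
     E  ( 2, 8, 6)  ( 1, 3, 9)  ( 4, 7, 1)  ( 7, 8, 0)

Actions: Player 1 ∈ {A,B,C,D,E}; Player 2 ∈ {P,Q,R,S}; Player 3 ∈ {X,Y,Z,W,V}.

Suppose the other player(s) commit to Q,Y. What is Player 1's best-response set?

P1 best: {A,C}

u_1(A vs Q,Y) = 5
u_1(B vs Q,Y) = 2
u_1(C vs Q,Y) = 5
u_1(D vs Q,Y) = 3
u_1(E vs Q,Y) = 2
max payoff 5 at {A,C}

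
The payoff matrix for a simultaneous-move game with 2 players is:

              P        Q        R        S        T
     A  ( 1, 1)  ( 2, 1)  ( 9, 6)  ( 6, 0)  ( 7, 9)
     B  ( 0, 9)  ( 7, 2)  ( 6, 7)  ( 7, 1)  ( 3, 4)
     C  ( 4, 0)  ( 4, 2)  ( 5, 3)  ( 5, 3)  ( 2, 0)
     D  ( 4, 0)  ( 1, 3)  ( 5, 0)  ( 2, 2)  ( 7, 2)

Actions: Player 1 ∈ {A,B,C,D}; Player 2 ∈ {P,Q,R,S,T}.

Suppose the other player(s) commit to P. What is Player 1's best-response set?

argmax u_1 = {C,D}

u_1(A vs P) = 1
u_1(B vs P) = 0
u_1(C vs P) = 4
u_1(D vs P) = 4
max payoff 4 at {C,D}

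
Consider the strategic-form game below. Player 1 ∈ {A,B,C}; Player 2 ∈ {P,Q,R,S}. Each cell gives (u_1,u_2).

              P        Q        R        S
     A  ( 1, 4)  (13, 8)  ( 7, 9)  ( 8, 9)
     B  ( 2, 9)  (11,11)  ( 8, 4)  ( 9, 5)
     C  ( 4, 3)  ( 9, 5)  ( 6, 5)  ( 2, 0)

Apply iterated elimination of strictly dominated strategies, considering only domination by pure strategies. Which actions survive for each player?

P2 drop P (Q beats it: A:8>4 B:11>9 C:5>3)
P1 drop C (A beats it: Q:13>9 R:7>6 S:8>2)
P1→{A,B} P2→{Q,R,S}

Survivors P1:{A,B} P2:{Q,R,S}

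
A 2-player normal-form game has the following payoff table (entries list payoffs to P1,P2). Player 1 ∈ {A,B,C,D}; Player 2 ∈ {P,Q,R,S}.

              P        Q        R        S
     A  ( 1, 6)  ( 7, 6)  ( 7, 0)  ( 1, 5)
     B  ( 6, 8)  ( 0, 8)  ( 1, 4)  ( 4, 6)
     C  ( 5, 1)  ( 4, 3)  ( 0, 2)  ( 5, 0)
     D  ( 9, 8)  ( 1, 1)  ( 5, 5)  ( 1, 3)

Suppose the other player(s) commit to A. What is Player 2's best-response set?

u_2(P vs A) = 6
u_2(Q vs A) = 6
u_2(R vs A) = 0
u_2(S vs A) = 5
max payoff 6 at {P,Q}

argmax u_2 = {P,Q}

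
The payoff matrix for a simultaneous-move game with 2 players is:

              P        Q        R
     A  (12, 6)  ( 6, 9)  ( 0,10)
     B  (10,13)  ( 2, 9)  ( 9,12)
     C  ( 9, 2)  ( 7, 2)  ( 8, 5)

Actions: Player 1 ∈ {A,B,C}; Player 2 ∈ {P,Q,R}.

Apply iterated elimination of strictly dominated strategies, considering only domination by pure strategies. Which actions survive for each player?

Survivors P1:{A,B} P2:{P,R}

P2 drop Q (R beats it: A:10>9 B:12>9 C:5>2)
P1 drop C (B beats it: P:10>9 R:9>8)
P1→{A,B} P2→{P,R}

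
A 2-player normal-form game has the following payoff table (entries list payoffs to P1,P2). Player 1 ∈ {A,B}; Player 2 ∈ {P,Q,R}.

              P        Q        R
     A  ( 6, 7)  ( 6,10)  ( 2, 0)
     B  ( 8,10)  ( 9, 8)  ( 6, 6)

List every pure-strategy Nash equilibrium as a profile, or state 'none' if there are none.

(A,P): not NE [P1→B gives 8>6; P2→Q gives 10>7]
(A,Q): not NE [P1→B gives 9>6]
(A,R): not NE [P1→B gives 6>2; P2→Q gives 10>0]
(B,P): NE
(B,Q): not NE [P2→P gives 10>8]
(B,R): not NE [P2→P gives 10>6]

NE set: (B,P)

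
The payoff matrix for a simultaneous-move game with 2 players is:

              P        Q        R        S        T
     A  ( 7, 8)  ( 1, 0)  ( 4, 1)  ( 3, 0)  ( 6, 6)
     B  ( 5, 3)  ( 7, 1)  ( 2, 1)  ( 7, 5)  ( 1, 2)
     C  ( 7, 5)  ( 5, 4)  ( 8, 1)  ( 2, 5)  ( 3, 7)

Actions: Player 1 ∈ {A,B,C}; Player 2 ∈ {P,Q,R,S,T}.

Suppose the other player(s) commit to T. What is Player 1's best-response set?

argmax u_1 = {A}

u_1(A vs T) = 6
u_1(B vs T) = 1
u_1(C vs T) = 3
max payoff 6 at {A}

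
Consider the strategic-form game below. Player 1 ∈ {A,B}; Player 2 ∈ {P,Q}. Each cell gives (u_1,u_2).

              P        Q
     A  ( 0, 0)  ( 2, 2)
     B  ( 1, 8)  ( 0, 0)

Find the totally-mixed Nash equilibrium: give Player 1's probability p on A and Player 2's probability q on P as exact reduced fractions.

p=4/5, q=2/3

P1 indiff ⇒ q·0+(1-q)·2 = q·1+(1-q)·0 ⇒ q(-1) = (1-q)(-2) ⇒ q = 2/3
P2 indiff ⇒ p·0+(1-p)·8 = p·2+(1-p)·0 ⇒ p(-2) = (1-p)(-8) ⇒ p = 4/5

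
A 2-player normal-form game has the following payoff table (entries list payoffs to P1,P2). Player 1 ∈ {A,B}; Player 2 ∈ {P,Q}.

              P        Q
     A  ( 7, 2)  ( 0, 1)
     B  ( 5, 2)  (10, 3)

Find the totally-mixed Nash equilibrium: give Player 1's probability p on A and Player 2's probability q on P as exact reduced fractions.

P1 indiff ⇒ q·7+(1-q)·0 = q·5+(1-q)·10 ⇒ q(2) = (1-q)(10) ⇒ q = 5/6
P2 indiff ⇒ p·2+(1-p)·2 = p·1+(1-p)·3 ⇒ p(1) = (1-p)(1) ⇒ p = 1/2

p=1/2, q=5/6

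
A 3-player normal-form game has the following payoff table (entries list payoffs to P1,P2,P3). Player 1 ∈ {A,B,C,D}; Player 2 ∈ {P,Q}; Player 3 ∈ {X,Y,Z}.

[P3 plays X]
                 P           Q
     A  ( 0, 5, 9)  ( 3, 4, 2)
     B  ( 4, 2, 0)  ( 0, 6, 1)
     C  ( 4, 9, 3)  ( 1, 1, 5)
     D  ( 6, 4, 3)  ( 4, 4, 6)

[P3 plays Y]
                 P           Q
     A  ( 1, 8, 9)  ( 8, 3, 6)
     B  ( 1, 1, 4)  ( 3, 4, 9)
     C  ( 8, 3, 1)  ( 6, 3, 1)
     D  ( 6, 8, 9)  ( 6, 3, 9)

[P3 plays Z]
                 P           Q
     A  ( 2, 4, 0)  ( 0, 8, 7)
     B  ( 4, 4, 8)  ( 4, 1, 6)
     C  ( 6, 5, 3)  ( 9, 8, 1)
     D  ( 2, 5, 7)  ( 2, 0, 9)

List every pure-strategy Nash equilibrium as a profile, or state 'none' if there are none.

PSNE: ∅

(A,P,X): not NE [P1→D gives 6>0]
(A,P,Y): not NE [P1→C gives 8>1]
(A,P,Z): not NE [P1→C gives 6>2; P2→Q gives 8>4; P3→Y gives 9>0]
(A,Q,X): not NE [P1→D gives 4>3; P2→P gives 5>4; P3→Z gives 7>2]
(A,Q,Y): not NE [P2→P gives 8>3; P3→Z gives 7>6]
(A,Q,Z): not NE [P1→C gives 9>0]
(B,P,X): not NE [P1→D gives 6>4; P2→Q gives 6>2; P3→Z gives 8>0]
(B,P,Y): not NE [P1→C gives 8>1; P2→Q gives 4>1; P3→Z gives 8>4]
(B,P,Z): not NE [P1→C gives 6>4]
(B,Q,X): not NE [P1→D gives 4>0; P3→Y gives 9>1]
(B,Q,Y): not NE [P1→A gives 8>3]
(B,Q,Z): not NE [P1→C gives 9>4; P2→P gives 4>1; P3→Y gives 9>6]
(C,P,X): not NE [P1→D gives 6>4]
(C,P,Y): not NE [P3→Z gives 3>1]
(C,P,Z): not NE [P2→Q gives 8>5]
(C,Q,X): not NE [P1→D gives 4>1; P2→P gives 9>1]
(C,Q,Y): not NE [P1→A gives 8>6; P3→X gives 5>1]
(C,Q,Z): not NE [P3→X gives 5>1]
(D,P,X): not NE [P3→Y gives 9>3]
(D,P,Y): not NE [P1→C gives 8>6]
(D,P,Z): not NE [P1→C gives 6>2; P3→Y gives 9>7]
(D,Q,X): not NE [P3→Z gives 9>6]
(D,Q,Y): not NE [P1→A gives 8>6; P2→P gives 8>3]
(D,Q,Z): not NE [P1→C gives 9>2; P2→P gives 5>0]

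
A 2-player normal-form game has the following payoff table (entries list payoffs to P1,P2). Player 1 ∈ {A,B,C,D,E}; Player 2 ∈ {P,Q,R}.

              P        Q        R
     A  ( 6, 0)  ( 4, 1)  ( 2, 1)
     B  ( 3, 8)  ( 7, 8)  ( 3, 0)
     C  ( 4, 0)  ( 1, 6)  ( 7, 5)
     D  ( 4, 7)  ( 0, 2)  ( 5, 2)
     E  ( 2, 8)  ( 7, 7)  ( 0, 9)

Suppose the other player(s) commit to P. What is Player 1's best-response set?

u_1(A vs P) = 6
u_1(B vs P) = 3
u_1(C vs P) = 4
u_1(D vs P) = 4
u_1(E vs P) = 2
max payoff 6 at {A}

P1 best: {A}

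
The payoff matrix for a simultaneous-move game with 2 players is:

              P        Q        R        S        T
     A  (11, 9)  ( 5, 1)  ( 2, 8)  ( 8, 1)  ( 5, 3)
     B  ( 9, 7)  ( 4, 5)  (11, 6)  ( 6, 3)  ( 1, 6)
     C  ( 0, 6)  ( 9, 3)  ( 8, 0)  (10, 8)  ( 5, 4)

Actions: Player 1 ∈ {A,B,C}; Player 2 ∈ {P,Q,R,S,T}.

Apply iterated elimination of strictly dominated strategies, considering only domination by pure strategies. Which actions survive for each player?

P2 drop Q (P beats it: A:9>1 B:7>5 C:6>3)
P2 drop R (P beats it: A:9>8 B:7>6 C:6>0)
P1 drop B (A beats it: P:11>9 S:8>6 T:5>1)
P2 drop T (P beats it: A:9>3 C:6>4)
P1→{A,C} P2→{P,S}

Survivors P1:{A,C} P2:{P,S}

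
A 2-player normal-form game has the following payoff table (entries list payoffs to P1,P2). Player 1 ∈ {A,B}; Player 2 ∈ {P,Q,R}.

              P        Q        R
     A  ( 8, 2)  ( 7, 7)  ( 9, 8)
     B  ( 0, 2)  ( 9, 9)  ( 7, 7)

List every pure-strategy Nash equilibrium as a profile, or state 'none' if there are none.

NE set: (A,R), (B,Q)

(A,P): not NE [P2→R gives 8>2]
(A,Q): not NE [P1→B gives 9>7; P2→R gives 8>7]
(A,R): NE
(B,P): not NE [P1→A gives 8>0; P2→Q gives 9>2]
(B,Q): NE
(B,R): not NE [P1→A gives 9>7; P2→Q gives 9>7]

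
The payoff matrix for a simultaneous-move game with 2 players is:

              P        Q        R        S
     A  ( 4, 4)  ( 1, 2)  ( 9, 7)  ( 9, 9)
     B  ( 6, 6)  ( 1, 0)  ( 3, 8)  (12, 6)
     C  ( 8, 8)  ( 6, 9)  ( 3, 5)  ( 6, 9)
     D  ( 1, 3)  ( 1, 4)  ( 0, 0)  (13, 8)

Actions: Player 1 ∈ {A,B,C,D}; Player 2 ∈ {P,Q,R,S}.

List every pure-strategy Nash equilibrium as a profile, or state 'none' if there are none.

Nash profiles: (C,Q), (D,S)

(A,P): not NE [P1→C gives 8>4; P2→S gives 9>4]
(A,Q): not NE [P1→C gives 6>1; P2→S gives 9>2]
(A,R): not NE [P2→S gives 9>7]
(A,S): not NE [P1→D gives 13>9]
(B,P): not NE [P1→C gives 8>6; P2→R gives 8>6]
(B,Q): not NE [P1→C gives 6>1; P2→R gives 8>0]
(B,R): not NE [P1→A gives 9>3]
(B,S): not NE [P1→D gives 13>12; P2→R gives 8>6]
(C,P): not NE [P2→S gives 9>8]
(C,Q): NE
(C,R): not NE [P1→A gives 9>3; P2→S gives 9>5]
(C,S): not NE [P1→D gives 13>6]
(D,P): not NE [P1→C gives 8>1; P2→S gives 8>3]
(D,Q): not NE [P1→C gives 6>1; P2→S gives 8>4]
(D,R): not NE [P1→A gives 9>0; P2→S gives 8>0]
(D,S): NE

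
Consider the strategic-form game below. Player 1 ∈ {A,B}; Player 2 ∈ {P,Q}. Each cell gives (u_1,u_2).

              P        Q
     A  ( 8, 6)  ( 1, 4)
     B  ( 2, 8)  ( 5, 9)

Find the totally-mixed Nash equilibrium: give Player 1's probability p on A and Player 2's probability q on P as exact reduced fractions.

p=1/3, q=2/5

P1 indiff ⇒ q·8+(1-q)·1 = q·2+(1-q)·5 ⇒ q(6) = (1-q)(4) ⇒ q = 2/5
P2 indiff ⇒ p·6+(1-p)·8 = p·4+(1-p)·9 ⇒ p(2) = (1-p)(1) ⇒ p = 1/3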